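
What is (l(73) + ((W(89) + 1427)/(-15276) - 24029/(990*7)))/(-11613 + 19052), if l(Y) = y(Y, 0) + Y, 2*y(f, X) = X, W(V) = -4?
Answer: 1225174541/131252079420 ≈ 0.0093345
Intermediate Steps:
y(f, X) = X/2
l(Y) = Y (l(Y) = (1/2)*0 + Y = 0 + Y = Y)
(l(73) + ((W(89) + 1427)/(-15276) - 24029/(990*7)))/(-11613 + 19052) = (73 + ((-4 + 1427)/(-15276) - 24029/(990*7)))/(-11613 + 19052) = (73 + (1423*(-1/15276) - 24029/6930))/7439 = (73 + (-1423/15276 - 24029*1/6930))*(1/7439) = (73 + (-1423/15276 - 24029/6930))*(1/7439) = (73 - 62821399/17643780)*(1/7439) = (1225174541/17643780)*(1/7439) = 1225174541/131252079420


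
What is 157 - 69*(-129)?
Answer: 9058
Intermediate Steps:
157 - 69*(-129) = 157 + 8901 = 9058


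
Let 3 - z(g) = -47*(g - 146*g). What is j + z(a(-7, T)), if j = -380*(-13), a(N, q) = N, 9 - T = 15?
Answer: 52648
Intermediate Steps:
T = -6 (T = 9 - 1*15 = 9 - 15 = -6)
z(g) = 3 - 6815*g (z(g) = 3 - (-47)*(g - 146*g) = 3 - (-47)*(-145*g) = 3 - 6815*g)
j = 4940
j + z(a(-7, T)) = 4940 + (3 - 6815*(-7)) = 4940 + (3 + 47705) = 4940 + 47708 = 52648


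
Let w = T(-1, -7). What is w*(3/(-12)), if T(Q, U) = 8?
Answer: -2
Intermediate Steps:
w = 8
w*(3/(-12)) = 8*(3/(-12)) = 8*(3*(-1/12)) = 8*(-1/4) = -2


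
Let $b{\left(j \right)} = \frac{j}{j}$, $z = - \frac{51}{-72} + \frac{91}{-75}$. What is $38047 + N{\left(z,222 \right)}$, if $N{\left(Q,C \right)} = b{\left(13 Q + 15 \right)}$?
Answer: $38048$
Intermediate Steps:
$z = - \frac{101}{200}$ ($z = \left(-51\right) \left(- \frac{1}{72}\right) + 91 \left(- \frac{1}{75}\right) = \frac{17}{24} - \frac{91}{75} = - \frac{101}{200} \approx -0.505$)
$b{\left(j \right)} = 1$
$N{\left(Q,C \right)} = 1$
$38047 + N{\left(z,222 \right)} = 38047 + 1 = 38048$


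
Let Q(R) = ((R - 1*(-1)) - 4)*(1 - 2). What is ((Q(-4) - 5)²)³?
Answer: 64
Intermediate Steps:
Q(R) = 3 - R (Q(R) = ((R + 1) - 4)*(-1) = ((1 + R) - 4)*(-1) = (-3 + R)*(-1) = 3 - R)
((Q(-4) - 5)²)³ = (((3 - 1*(-4)) - 5)²)³ = (((3 + 4) - 5)²)³ = ((7 - 5)²)³ = (2²)³ = 4³ = 64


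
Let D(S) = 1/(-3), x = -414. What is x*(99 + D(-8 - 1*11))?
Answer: -40848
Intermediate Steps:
D(S) = -⅓
x*(99 + D(-8 - 1*11)) = -414*(99 - ⅓) = -414*296/3 = -40848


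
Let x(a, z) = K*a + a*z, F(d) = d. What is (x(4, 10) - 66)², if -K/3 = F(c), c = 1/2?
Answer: 1024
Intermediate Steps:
c = ½ ≈ 0.50000
K = -3/2 (K = -3*½ = -3/2 ≈ -1.5000)
x(a, z) = -3*a/2 + a*z
(x(4, 10) - 66)² = ((½)*4*(-3 + 2*10) - 66)² = ((½)*4*(-3 + 20) - 66)² = ((½)*4*17 - 66)² = (34 - 66)² = (-32)² = 1024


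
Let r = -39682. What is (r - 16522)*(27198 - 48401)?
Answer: 1191693412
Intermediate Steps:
(r - 16522)*(27198 - 48401) = (-39682 - 16522)*(27198 - 48401) = -56204*(-21203) = 1191693412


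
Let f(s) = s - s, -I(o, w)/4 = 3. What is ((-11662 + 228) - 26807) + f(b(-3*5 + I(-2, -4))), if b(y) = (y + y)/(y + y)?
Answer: -38241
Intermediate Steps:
I(o, w) = -12 (I(o, w) = -4*3 = -12)
b(y) = 1 (b(y) = (2*y)/((2*y)) = (2*y)*(1/(2*y)) = 1)
f(s) = 0
((-11662 + 228) - 26807) + f(b(-3*5 + I(-2, -4))) = ((-11662 + 228) - 26807) + 0 = (-11434 - 26807) + 0 = -38241 + 0 = -38241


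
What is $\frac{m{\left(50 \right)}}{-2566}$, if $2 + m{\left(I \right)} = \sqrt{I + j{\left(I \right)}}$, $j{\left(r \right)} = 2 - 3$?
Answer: $- \frac{5}{2566} \approx -0.0019486$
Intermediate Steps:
$j{\left(r \right)} = -1$
$m{\left(I \right)} = -2 + \sqrt{-1 + I}$ ($m{\left(I \right)} = -2 + \sqrt{I - 1} = -2 + \sqrt{-1 + I}$)
$\frac{m{\left(50 \right)}}{-2566} = \frac{-2 + \sqrt{-1 + 50}}{-2566} = \left(-2 + \sqrt{49}\right) \left(- \frac{1}{2566}\right) = \left(-2 + 7\right) \left(- \frac{1}{2566}\right) = 5 \left(- \frac{1}{2566}\right) = - \frac{5}{2566}$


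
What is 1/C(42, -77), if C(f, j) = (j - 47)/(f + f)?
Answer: -21/31 ≈ -0.67742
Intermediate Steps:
C(f, j) = (-47 + j)/(2*f) (C(f, j) = (-47 + j)/((2*f)) = (-47 + j)*(1/(2*f)) = (-47 + j)/(2*f))
1/C(42, -77) = 1/((½)*(-47 - 77)/42) = 1/((½)*(1/42)*(-124)) = 1/(-31/21) = -21/31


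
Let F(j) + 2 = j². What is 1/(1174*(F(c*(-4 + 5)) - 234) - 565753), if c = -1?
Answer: -1/841643 ≈ -1.1882e-6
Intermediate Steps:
F(j) = -2 + j²
1/(1174*(F(c*(-4 + 5)) - 234) - 565753) = 1/(1174*((-2 + (-(-4 + 5))²) - 234) - 565753) = 1/(1174*((-2 + (-1*1)²) - 234) - 565753) = 1/(1174*((-2 + (-1)²) - 234) - 565753) = 1/(1174*((-2 + 1) - 234) - 565753) = 1/(1174*(-1 - 234) - 565753) = 1/(1174*(-235) - 565753) = 1/(-275890 - 565753) = 1/(-841643) = -1/841643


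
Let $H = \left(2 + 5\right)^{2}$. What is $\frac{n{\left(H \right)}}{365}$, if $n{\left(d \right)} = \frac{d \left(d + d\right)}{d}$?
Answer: $\frac{98}{365} \approx 0.26849$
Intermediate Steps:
$H = 49$ ($H = 7^{2} = 49$)
$n{\left(d \right)} = 2 d$ ($n{\left(d \right)} = \frac{d 2 d}{d} = \frac{2 d^{2}}{d} = 2 d$)
$\frac{n{\left(H \right)}}{365} = \frac{2 \cdot 49}{365} = 98 \cdot \frac{1}{365} = \frac{98}{365}$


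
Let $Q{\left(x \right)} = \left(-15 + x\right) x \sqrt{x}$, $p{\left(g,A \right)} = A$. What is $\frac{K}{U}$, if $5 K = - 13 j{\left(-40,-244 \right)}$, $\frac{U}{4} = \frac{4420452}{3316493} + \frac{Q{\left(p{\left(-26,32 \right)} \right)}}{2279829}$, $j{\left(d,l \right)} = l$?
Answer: $\frac{15106487910168403087787916117}{126954316945072920513972020} - \frac{2704410038672428230349608 \sqrt{2}}{31738579236268230128493005} \approx 118.87$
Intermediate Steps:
$Q{\left(x \right)} = x^{\frac{3}{2}} \left(-15 + x\right)$ ($Q{\left(x \right)} = x \left(-15 + x\right) \sqrt{x} = x^{\frac{3}{2}} \left(-15 + x\right)$)
$U = \frac{17681808}{3316493} + \frac{8704 \sqrt{2}}{2279829}$ ($U = 4 \left(\frac{4420452}{3316493} + \frac{32^{\frac{3}{2}} \left(-15 + 32\right)}{2279829}\right) = 4 \left(4420452 \cdot \frac{1}{3316493} + 128 \sqrt{2} \cdot 17 \cdot \frac{1}{2279829}\right) = 4 \left(\frac{4420452}{3316493} + 2176 \sqrt{2} \cdot \frac{1}{2279829}\right) = 4 \left(\frac{4420452}{3316493} + \frac{2176 \sqrt{2}}{2279829}\right) = \frac{17681808}{3316493} + \frac{8704 \sqrt{2}}{2279829} \approx 5.3369$)
$K = \frac{3172}{5}$ ($K = \frac{\left(-13\right) \left(-244\right)}{5} = \frac{1}{5} \cdot 3172 = \frac{3172}{5} \approx 634.4$)
$\frac{K}{U} = \frac{3172}{5 \left(\frac{17681808}{3316493} + \frac{8704 \sqrt{2}}{2279829}\right)}$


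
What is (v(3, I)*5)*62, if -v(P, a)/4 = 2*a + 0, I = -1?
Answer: 2480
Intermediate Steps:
v(P, a) = -8*a (v(P, a) = -4*(2*a + 0) = -8*a)
(v(3, I)*5)*62 = (-8*(-1)*5)*62 = (8*5)*62 = 40*62 = 2480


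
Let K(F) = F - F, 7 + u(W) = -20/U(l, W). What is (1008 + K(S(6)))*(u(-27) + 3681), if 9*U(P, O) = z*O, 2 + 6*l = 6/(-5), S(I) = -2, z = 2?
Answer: 3706752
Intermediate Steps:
l = -8/15 (l = -⅓ + (6/(-5))/6 = -⅓ + (6*(-⅕))/6 = -⅓ + (⅙)*(-6/5) = -⅓ - ⅕ = -8/15 ≈ -0.53333)
U(P, O) = 2*O/9 (U(P, O) = (2*O)/9 = 2*O/9)
u(W) = -7 - 90/W (u(W) = -7 - 20*9/(2*W) = -7 - 90/W)
K(F) = 0
(1008 + K(S(6)))*(u(-27) + 3681) = (1008 + 0)*((-7 - 90/(-27)) + 3681) = 1008*((-7 - 90*(-1/27)) + 3681) = 1008*((-7 + 10/3) + 3681) = 1008*(-11/3 + 3681) = 1008*(11032/3) = 3706752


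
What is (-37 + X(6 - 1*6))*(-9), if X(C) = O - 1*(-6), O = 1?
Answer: 270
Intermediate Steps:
X(C) = 7 (X(C) = 1 - 1*(-6) = 1 + 6 = 7)
(-37 + X(6 - 1*6))*(-9) = (-37 + 7)*(-9) = -30*(-9) = 270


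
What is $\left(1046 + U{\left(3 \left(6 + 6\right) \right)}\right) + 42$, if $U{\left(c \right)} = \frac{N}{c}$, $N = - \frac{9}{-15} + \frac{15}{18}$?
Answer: $\frac{1175083}{1080} \approx 1088.0$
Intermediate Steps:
$N = \frac{43}{30}$ ($N = \left(-9\right) \left(- \frac{1}{15}\right) + 15 \cdot \frac{1}{18} = \frac{3}{5} + \frac{5}{6} = \frac{43}{30} \approx 1.4333$)
$U{\left(c \right)} = \frac{43}{30 c}$
$\left(1046 + U{\left(3 \left(6 + 6\right) \right)}\right) + 42 = \left(1046 + \frac{43}{30 \cdot 3 \left(6 + 6\right)}\right) + 42 = \left(1046 + \frac{43}{30 \cdot 3 \cdot 12}\right) + 42 = \left(1046 + \frac{43}{30 \cdot 36}\right) + 42 = \left(1046 + \frac{43}{30} \cdot \frac{1}{36}\right) + 42 = \left(1046 + \frac{43}{1080}\right) + 42 = \frac{1129723}{1080} + 42 = \frac{1175083}{1080}$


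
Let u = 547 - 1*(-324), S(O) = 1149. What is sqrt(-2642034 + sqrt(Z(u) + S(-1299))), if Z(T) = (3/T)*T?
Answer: sqrt(-2642034 + 24*sqrt(2)) ≈ 1625.4*I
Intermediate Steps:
u = 871 (u = 547 + 324 = 871)
Z(T) = 3
sqrt(-2642034 + sqrt(Z(u) + S(-1299))) = sqrt(-2642034 + sqrt(3 + 1149)) = sqrt(-2642034 + sqrt(1152)) = sqrt(-2642034 + 24*sqrt(2))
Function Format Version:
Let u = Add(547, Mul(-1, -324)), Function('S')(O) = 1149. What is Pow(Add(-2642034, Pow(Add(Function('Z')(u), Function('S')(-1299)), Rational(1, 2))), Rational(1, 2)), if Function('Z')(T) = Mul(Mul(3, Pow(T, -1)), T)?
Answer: Pow(Add(-2642034, Mul(24, Pow(2, Rational(1, 2)))), Rational(1, 2)) ≈ Mul(1625.4, I)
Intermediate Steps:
u = 871 (u = Add(547, 324) = 871)
Function('Z')(T) = 3
Pow(Add(-2642034, Pow(Add(Function('Z')(u), Function('S')(-1299)), Rational(1, 2))), Rational(1, 2)) = Pow(Add(-2642034, Pow(Add(3, 1149), Rational(1, 2))), Rational(1, 2)) = Pow(Add(-2642034, Pow(1152, Rational(1, 2))), Rational(1, 2)) = Pow(Add(-2642034, Mul(24, Pow(2, Rational(1, 2)))), Rational(1, 2))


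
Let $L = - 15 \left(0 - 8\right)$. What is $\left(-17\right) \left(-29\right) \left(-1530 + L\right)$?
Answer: $-695130$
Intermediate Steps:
$L = 120$ ($L = \left(-15\right) \left(-8\right) = 120$)
$\left(-17\right) \left(-29\right) \left(-1530 + L\right) = \left(-17\right) \left(-29\right) \left(-1530 + 120\right) = 493 \left(-1410\right) = -695130$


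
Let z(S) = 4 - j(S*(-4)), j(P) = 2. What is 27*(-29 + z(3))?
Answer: -729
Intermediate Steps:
z(S) = 2 (z(S) = 4 - 1*2 = 4 - 2 = 2)
27*(-29 + z(3)) = 27*(-29 + 2) = 27*(-27) = -729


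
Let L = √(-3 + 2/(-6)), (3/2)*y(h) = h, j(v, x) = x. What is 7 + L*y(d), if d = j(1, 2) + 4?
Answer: 7 + 4*I*√30/3 ≈ 7.0 + 7.303*I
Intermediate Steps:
d = 6 (d = 2 + 4 = 6)
y(h) = 2*h/3
L = I*√30/3 (L = √(-3 + 2*(-⅙)) = √(-3 - ⅓) = √(-10/3) = I*√30/3 ≈ 1.8257*I)
7 + L*y(d) = 7 + (I*√30/3)*((⅔)*6) = 7 + (I*√30/3)*4 = 7 + 4*I*√30/3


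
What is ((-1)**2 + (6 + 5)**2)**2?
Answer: 14884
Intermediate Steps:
((-1)**2 + (6 + 5)**2)**2 = (1 + 11**2)**2 = (1 + 121)**2 = 122**2 = 14884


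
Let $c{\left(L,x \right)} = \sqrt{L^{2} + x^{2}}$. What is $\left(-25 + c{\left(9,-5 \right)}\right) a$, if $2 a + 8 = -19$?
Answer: $\frac{675}{2} - \frac{27 \sqrt{106}}{2} \approx 198.51$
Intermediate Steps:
$a = - \frac{27}{2}$ ($a = -4 + \frac{1}{2} \left(-19\right) = -4 - \frac{19}{2} = - \frac{27}{2} \approx -13.5$)
$\left(-25 + c{\left(9,-5 \right)}\right) a = \left(-25 + \sqrt{9^{2} + \left(-5\right)^{2}}\right) \left(- \frac{27}{2}\right) = \left(-25 + \sqrt{81 + 25}\right) \left(- \frac{27}{2}\right) = \left(-25 + \sqrt{106}\right) \left(- \frac{27}{2}\right) = \frac{675}{2} - \frac{27 \sqrt{106}}{2}$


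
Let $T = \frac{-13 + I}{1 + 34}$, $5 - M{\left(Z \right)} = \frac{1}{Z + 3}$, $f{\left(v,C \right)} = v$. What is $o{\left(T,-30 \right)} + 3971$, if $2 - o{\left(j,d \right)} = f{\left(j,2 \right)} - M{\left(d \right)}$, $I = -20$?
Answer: $\frac{3760136}{945} \approx 3979.0$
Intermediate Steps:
$M{\left(Z \right)} = 5 - \frac{1}{3 + Z}$ ($M{\left(Z \right)} = 5 - \frac{1}{Z + 3} = 5 - \frac{1}{3 + Z}$)
$T = - \frac{33}{35}$ ($T = \frac{-13 - 20}{1 + 34} = - \frac{33}{35} \approx -0.94286$)
$o{\left(j,d \right)} = 2 - j + \frac{14 + 5 d}{3 + d}$ ($o{\left(j,d \right)} = 2 - \left(j - \frac{14 + 5 d}{3 + d}\right) = 2 - j + \frac{14 + 5 d}{3 + d}$)
$o{\left(T,-30 \right)} + 3971 = \frac{14 + 5 \left(-30\right) + \left(2 - - \frac{33}{35}\right) \left(3 - 30\right)}{3 - 30} + 3971 = \frac{14 - 150 + \left(2 + \frac{33}{35}\right) \left(-27\right)}{-27} + 3971 = - \frac{14 - 150 + \frac{103}{35} \left(-27\right)}{27} + 3971 = - \frac{14 - 150 - \frac{2781}{35}}{27} + 3971 = \left(- \frac{1}{27}\right) \left(- \frac{7541}{35}\right) + 3971 = \frac{7541}{945} + 3971 = \frac{3760136}{945}$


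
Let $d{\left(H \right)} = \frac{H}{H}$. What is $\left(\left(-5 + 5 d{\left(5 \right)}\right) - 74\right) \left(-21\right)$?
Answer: $1554$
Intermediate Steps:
$d{\left(H \right)} = 1$
$\left(\left(-5 + 5 d{\left(5 \right)}\right) - 74\right) \left(-21\right) = \left(\left(-5 + 5 \cdot 1\right) - 74\right) \left(-21\right) = \left(\left(-5 + 5\right) - 74\right) \left(-21\right) = \left(0 - 74\right) \left(-21\right) = \left(-74\right) \left(-21\right) = 1554$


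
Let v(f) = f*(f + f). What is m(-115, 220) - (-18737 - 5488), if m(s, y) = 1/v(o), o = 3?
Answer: 436051/18 ≈ 24225.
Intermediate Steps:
v(f) = 2*f² (v(f) = f*(2*f) = 2*f²)
m(s, y) = 1/18 (m(s, y) = 1/(2*3²) = 1/(2*9) = 1/18)
m(-115, 220) - (-18737 - 5488) = 1/18 - (-18737 - 5488) = 1/18 - 1*(-24225) = 1/18 + 24225 = 436051/18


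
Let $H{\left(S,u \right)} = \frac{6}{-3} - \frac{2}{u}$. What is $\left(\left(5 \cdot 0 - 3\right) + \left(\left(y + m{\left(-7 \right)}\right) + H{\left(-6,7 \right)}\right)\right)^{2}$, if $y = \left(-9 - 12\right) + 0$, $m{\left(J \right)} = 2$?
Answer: $\frac{28900}{49} \approx 589.8$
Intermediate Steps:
$H{\left(S,u \right)} = -2 - \frac{2}{u}$ ($H{\left(S,u \right)} = 6 \left(- \frac{1}{3}\right) - \frac{2}{u} = -2 - \frac{2}{u}$)
$y = -21$ ($y = -21 + 0 = -21$)
$\left(\left(5 \cdot 0 - 3\right) + \left(\left(y + m{\left(-7 \right)}\right) + H{\left(-6,7 \right)}\right)\right)^{2} = \left(\left(5 \cdot 0 - 3\right) + \left(\left(-21 + 2\right) - \left(2 + \frac{2}{7}\right)\right)\right)^{2} = \left(\left(0 - 3\right) - \frac{149}{7}\right)^{2} = \left(-3 - \frac{149}{7}\right)^{2} = \left(- \frac{170}{7}\right)^{2} = \frac{28900}{49}$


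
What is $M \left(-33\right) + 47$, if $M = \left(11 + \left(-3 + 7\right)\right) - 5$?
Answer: $-283$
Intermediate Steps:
$M = 10$ ($M = \left(11 + 4\right) - 5 = 15 - 5 = 10$)
$M \left(-33\right) + 47 = 10 \left(-33\right) + 47 = -330 + 47 = -283$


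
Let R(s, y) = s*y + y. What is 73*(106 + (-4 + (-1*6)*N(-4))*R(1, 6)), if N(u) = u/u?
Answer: -1022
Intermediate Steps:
N(u) = 1
R(s, y) = y + s*y
73*(106 + (-4 + (-1*6)*N(-4))*R(1, 6)) = 73*(106 + (-4 - 1*6*1)*(6*(1 + 1))) = 73*(106 + (-4 - 6*1)*(6*2)) = 73*(106 + (-4 - 6)*12) = 73*(106 - 10*12) = 73*(106 - 120) = 73*(-14) = -1022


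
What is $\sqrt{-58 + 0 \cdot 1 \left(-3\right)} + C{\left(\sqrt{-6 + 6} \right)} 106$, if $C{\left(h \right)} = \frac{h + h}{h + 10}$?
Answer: $i \sqrt{58} \approx 7.6158 i$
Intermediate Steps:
$C{\left(h \right)} = \frac{2 h}{10 + h}$
$\sqrt{-58 + 0 \cdot 1 \left(-3\right)} + C{\left(\sqrt{-6 + 6} \right)} 106 = \sqrt{-58 + 0 \cdot 1 \left(-3\right)} + \frac{2 \sqrt{-6 + 6}}{10 + \sqrt{-6 + 6}} \cdot 106 = \sqrt{-58 + 0 \left(-3\right)} + \frac{2 \sqrt{0}}{10 + \sqrt{0}} \cdot 106 = \sqrt{-58 + 0} + 2 \cdot 0 \frac{1}{10 + 0} \cdot 106 = \sqrt{-58} + 2 \cdot 0 \cdot \frac{1}{10} \cdot 106 = i \sqrt{58} + 2 \cdot 0 \cdot \frac{1}{10} \cdot 106 = i \sqrt{58} + 0 \cdot 106 = i \sqrt{58} + 0 = i \sqrt{58}$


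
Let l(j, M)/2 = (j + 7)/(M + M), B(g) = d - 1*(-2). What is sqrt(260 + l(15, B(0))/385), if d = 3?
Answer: sqrt(318514)/35 ≈ 16.125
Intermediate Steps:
B(g) = 5 (B(g) = 3 - 1*(-2) = 3 + 2 = 5)
l(j, M) = (7 + j)/M (l(j, M) = 2*((j + 7)/(M + M)) = 2*((7 + j)/((2*M))) = 2*((7 + j)*(1/(2*M))) = 2*((7 + j)/(2*M)) = (7 + j)/M)
sqrt(260 + l(15, B(0))/385) = sqrt(260 + ((7 + 15)/5)/385) = sqrt(260 + ((1/5)*22)*(1/385)) = sqrt(260 + (22/5)*(1/385)) = sqrt(260 + 2/175) = sqrt(45502/175) = sqrt(318514)/35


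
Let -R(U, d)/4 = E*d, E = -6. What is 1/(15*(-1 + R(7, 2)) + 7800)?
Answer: 1/8505 ≈ 0.00011758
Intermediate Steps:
R(U, d) = 24*d (R(U, d) = -(-24)*d = 24*d)
1/(15*(-1 + R(7, 2)) + 7800) = 1/(15*(-1 + 24*2) + 7800) = 1/(15*(-1 + 48) + 7800) = 1/(15*47 + 7800) = 1/(705 + 7800) = 1/8505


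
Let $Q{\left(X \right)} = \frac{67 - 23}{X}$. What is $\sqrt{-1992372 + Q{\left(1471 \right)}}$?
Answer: $\frac{4 i \sqrt{269448509758}}{1471} \approx 1411.5 i$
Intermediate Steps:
$Q{\left(X \right)} = \frac{44}{X}$
$\sqrt{-1992372 + Q{\left(1471 \right)}} = \sqrt{-1992372 + \frac{44}{1471}} = \sqrt{- \frac{2930779168}{1471}} = \frac{4 i \sqrt{269448509758}}{1471}$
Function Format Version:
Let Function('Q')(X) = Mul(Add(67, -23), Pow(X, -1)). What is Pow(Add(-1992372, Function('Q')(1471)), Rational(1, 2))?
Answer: Mul(Rational(4, 1471), I, Pow(269448509758, Rational(1, 2))) ≈ Mul(1411.5, I)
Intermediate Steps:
Function('Q')(X) = Mul(44, Pow(X, -1))
Pow(Add(-1992372, Function('Q')(1471)), Rational(1, 2)) = Pow(Add(-1992372, Mul(44, Pow(1471, -1))), Rational(1, 2)) = Pow(Add(-1992372, Mul(44, Rational(1, 1471))), Rational(1, 2)) = Pow(Add(-1992372, Rational(44, 1471)), Rational(1, 2)) = Pow(Rational(-2930779168, 1471), Rational(1, 2)) = Mul(Rational(4, 1471), I, Pow(269448509758, Rational(1, 2)))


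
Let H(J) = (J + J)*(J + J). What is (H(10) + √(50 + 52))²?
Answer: (400 + √102)² ≈ 1.6818e+5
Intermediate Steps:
H(J) = 4*J² (H(J) = (2*J)*(2*J) = 4*J²)
(H(10) + √(50 + 52))² = (4*10² + √(50 + 52))² = (4*100 + √102)² = (400 + √102)²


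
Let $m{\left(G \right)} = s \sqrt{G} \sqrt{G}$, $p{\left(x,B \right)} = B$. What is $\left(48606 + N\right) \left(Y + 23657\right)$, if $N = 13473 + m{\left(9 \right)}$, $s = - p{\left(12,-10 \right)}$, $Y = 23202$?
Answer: $2913177171$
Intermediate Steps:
$s = 10$ ($s = \left(-1\right) \left(-10\right) = 10$)
$m{\left(G \right)} = 10 G$ ($m{\left(G \right)} = 10 \sqrt{G} \sqrt{G} = 10 G$)
$N = 13563$ ($N = 13473 + 10 \cdot 9 = 13473 + 90 = 13563$)
$\left(48606 + N\right) \left(Y + 23657\right) = \left(48606 + 13563\right) \left(23202 + 23657\right) = 62169 \cdot 46859 = 2913177171$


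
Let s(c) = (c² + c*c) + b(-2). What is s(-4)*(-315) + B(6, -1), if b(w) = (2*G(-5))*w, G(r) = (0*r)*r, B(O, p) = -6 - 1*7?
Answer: -10093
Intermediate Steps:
B(O, p) = -13 (B(O, p) = -6 - 7 = -13)
G(r) = 0 (G(r) = 0*r = 0)
b(w) = 0 (b(w) = (2*0)*w = 0*w = 0)
s(c) = 2*c² (s(c) = (c² + c*c) + 0 = (c² + c²) + 0 = 2*c² + 0 = 2*c²)
s(-4)*(-315) + B(6, -1) = (2*(-4)²)*(-315) - 13 = (2*16)*(-315) - 13 = 32*(-315) - 13 = -10080 - 13 = -10093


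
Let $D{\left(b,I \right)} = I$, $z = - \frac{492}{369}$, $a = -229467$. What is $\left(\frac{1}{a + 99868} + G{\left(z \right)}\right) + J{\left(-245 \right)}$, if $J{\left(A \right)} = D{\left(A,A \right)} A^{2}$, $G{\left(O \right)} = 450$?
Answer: $- \frac{1905840774326}{129599} \approx -1.4706 \cdot 10^{7}$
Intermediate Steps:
$z = - \frac{4}{3}$ ($z = \left(-492\right) \frac{1}{369} = - \frac{4}{3} \approx -1.3333$)
$J{\left(A \right)} = A^{3}$ ($J{\left(A \right)} = A A^{2} = A^{3}$)
$\left(\frac{1}{a + 99868} + G{\left(z \right)}\right) + J{\left(-245 \right)} = \left(\frac{1}{-229467 + 99868} + 450\right) + \left(-245\right)^{3} = \left(\frac{1}{-129599} + 450\right) - 14706125 = \left(- \frac{1}{129599} + 450\right) - 14706125 = \frac{58319549}{129599} - 14706125 = - \frac{1905840774326}{129599}$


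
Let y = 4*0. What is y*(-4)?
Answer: 0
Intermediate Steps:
y = 0
y*(-4) = 0*(-4) = 0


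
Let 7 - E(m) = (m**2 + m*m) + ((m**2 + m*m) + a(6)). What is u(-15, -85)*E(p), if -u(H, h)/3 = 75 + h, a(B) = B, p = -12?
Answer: -17250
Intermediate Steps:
u(H, h) = -225 - 3*h (u(H, h) = -3*(75 + h) = -225 - 3*h)
E(m) = 1 - 4*m**2 (E(m) = 7 - ((m**2 + m*m) + ((m**2 + m*m) + 6)) = 7 - ((m**2 + m**2) + ((m**2 + m**2) + 6)) = 7 - (2*m**2 + (2*m**2 + 6)) = 7 - (2*m**2 + (6 + 2*m**2)) = 7 - (6 + 4*m**2) = 7 + (-6 - 4*m**2) = 1 - 4*m**2)
u(-15, -85)*E(p) = (-225 - 3*(-85))*(1 - 4*(-12)**2) = (-225 + 255)*(1 - 4*144) = 30*(1 - 576) = 30*(-575) = -17250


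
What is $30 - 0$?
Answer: $30$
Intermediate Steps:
$30 - 0 = 30 + 0 = 30$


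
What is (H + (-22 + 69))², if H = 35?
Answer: 6724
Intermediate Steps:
(H + (-22 + 69))² = (35 + (-22 + 69))² = (35 + 47)² = 82² = 6724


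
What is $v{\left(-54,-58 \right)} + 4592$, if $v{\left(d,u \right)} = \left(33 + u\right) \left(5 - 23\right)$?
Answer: $5042$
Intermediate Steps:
$v{\left(d,u \right)} = -594 - 18 u$ ($v{\left(d,u \right)} = \left(33 + u\right) \left(-18\right) = -594 - 18 u$)
$v{\left(-54,-58 \right)} + 4592 = \left(-594 - -1044\right) + 4592 = \left(-594 + 1044\right) + 4592 = 450 + 4592 = 5042$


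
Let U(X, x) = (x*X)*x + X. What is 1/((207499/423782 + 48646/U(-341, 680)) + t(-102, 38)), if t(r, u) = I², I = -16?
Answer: 66821412218462/17138979093705859 ≈ 0.0038988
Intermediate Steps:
U(X, x) = X + X*x² (U(X, x) = (X*x)*x + X = X*x² + X = X + X*x²)
t(r, u) = 256 (t(r, u) = (-16)² = 256)
1/((207499/423782 + 48646/U(-341, 680)) + t(-102, 38)) = 1/((207499/423782 + 48646/((-341*(1 + 680²)))) + 256) = 1/((207499*(1/423782) + 48646/((-341*(1 + 462400)))) + 256) = 1/((207499/423782 + 48646/((-341*462401))) + 256) = 1/((207499/423782 + 48646/(-157678741)) + 256) = 1/((207499/423782 + 48646*(-1/157678741)) + 256) = 1/((207499/423782 - 48646/157678741) + 256) = 1/(32697565779587/66821412218462 + 256) = 1/(17138979093705859/66821412218462) = 66821412218462/17138979093705859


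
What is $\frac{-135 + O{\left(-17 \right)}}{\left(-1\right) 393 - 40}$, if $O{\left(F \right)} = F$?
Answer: $\frac{152}{433} \approx 0.35104$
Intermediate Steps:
$\frac{-135 + O{\left(-17 \right)}}{\left(-1\right) 393 - 40} = \frac{-135 - 17}{\left(-1\right) 393 - 40} = - \frac{152}{-393 - 40} = - \frac{152}{-433} = \left(-152\right) \left(- \frac{1}{433}\right) = \frac{152}{433}$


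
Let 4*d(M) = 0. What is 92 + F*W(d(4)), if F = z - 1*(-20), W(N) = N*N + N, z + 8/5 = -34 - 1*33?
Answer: 92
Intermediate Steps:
z = -343/5 (z = -8/5 + (-34 - 1*33) = -8/5 + (-34 - 33) = -8/5 - 67 = -343/5 ≈ -68.600)
d(M) = 0 (d(M) = (¼)*0 = 0)
W(N) = N + N² (W(N) = N² + N = N + N²)
F = -243/5 (F = -343/5 - 1*(-20) = -343/5 + 20 = -243/5 ≈ -48.600)
92 + F*W(d(4)) = 92 - 0*(1 + 0) = 92 - 0 = 92 - 243/5*0 = 92 + 0 = 92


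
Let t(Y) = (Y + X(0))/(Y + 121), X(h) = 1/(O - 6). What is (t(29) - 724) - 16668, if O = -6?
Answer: -31305253/1800 ≈ -17392.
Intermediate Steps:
X(h) = -1/12 (X(h) = 1/(-6 - 6) = 1/(-12) = -1/12)
t(Y) = (-1/12 + Y)/(121 + Y) (t(Y) = (Y - 1/12)/(Y + 121) = (-1/12 + Y)/(121 + Y))
(t(29) - 724) - 16668 = ((-1/12 + 29)/(121 + 29) - 724) - 16668 = ((347/12)/150 - 724) - 16668 = ((1/150)*(347/12) - 724) - 16668 = (347/1800 - 724) - 16668 = -1302853/1800 - 16668 = -31305253/1800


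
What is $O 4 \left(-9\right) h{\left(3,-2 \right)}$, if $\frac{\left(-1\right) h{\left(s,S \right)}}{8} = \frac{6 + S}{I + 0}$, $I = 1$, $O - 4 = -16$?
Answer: $-13824$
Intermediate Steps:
$O = -12$ ($O = 4 - 16 = -12$)
$h{\left(s,S \right)} = -48 - 8 S$ ($h{\left(s,S \right)} = - 8 \frac{6 + S}{1 + 0} = - 8 \frac{6 + S}{1} = - 8 \left(6 + S\right) 1 = - 8 \left(6 + S\right) = -48 - 8 S$)
$O 4 \left(-9\right) h{\left(3,-2 \right)} = - 12 \cdot 4 \left(-9\right) \left(-48 - -16\right) = \left(-12\right) \left(-36\right) \left(-48 + 16\right) = 432 \left(-32\right) = -13824$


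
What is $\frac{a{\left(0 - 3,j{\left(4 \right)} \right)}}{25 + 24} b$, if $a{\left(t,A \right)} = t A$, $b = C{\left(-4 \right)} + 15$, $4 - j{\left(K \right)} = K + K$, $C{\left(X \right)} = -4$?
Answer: $\frac{132}{49} \approx 2.6939$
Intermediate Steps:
$j{\left(K \right)} = 4 - 2 K$ ($j{\left(K \right)} = 4 - \left(K + K\right) = 4 - 2 K$)
$b = 11$ ($b = -4 + 15 = 11$)
$a{\left(t,A \right)} = A t$
$\frac{a{\left(0 - 3,j{\left(4 \right)} \right)}}{25 + 24} b = \frac{\left(4 - 8\right) \left(0 - 3\right)}{25 + 24} \cdot 11 = \frac{\left(4 - 8\right) \left(-3\right)}{49} \cdot 11 = \left(-4\right) \left(-3\right) \frac{1}{49} \cdot 11 = 12 \cdot \frac{1}{49} \cdot 11 = \frac{12}{49} \cdot 11 = \frac{132}{49}$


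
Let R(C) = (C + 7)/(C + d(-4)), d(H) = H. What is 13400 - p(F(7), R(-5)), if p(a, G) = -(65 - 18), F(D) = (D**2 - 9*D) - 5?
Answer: 13447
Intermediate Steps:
F(D) = -5 + D**2 - 9*D
R(C) = (7 + C)/(-4 + C) (R(C) = (C + 7)/(C - 4) = (7 + C)/(-4 + C))
p(a, G) = -47 (p(a, G) = -1*47 = -47)
13400 - p(F(7), R(-5)) = 13400 - 1*(-47) = 13400 + 47 = 13447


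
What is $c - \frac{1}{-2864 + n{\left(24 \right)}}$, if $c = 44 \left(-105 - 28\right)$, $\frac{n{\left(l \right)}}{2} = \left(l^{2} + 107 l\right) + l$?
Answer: $- \frac{20318145}{3472} \approx -5852.0$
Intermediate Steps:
$n{\left(l \right)} = 2 l^{2} + 216 l$ ($n{\left(l \right)} = 2 \left(\left(l^{2} + 107 l\right) + l\right) = 2 \left(l^{2} + 108 l\right) = 2 l^{2} + 216 l$)
$c = -5852$ ($c = 44 \left(-133\right) = -5852$)
$c - \frac{1}{-2864 + n{\left(24 \right)}} = -5852 - \frac{1}{-2864 + 2 \cdot 24 \left(108 + 24\right)} = -5852 - \frac{1}{-2864 + 2 \cdot 24 \cdot 132} = -5852 - \frac{1}{-2864 + 6336} = -5852 - \frac{1}{3472} = - \frac{20318145}{3472}$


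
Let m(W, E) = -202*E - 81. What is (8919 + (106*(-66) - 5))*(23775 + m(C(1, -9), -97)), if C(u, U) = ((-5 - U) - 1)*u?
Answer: 83026384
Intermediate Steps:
C(u, U) = u*(-6 - U) (C(u, U) = (-6 - U)*u = u*(-6 - U))
m(W, E) = -81 - 202*E
(8919 + (106*(-66) - 5))*(23775 + m(C(1, -9), -97)) = (8919 + (106*(-66) - 5))*(23775 + (-81 - 202*(-97))) = (8919 + (-6996 - 5))*(23775 + (-81 + 19594)) = (8919 - 7001)*(23775 + 19513) = 1918*43288 = 83026384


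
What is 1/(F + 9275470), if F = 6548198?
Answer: 1/15823668 ≈ 6.3196e-8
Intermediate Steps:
1/(F + 9275470) = 1/(6548198 + 9275470) = 1/15823668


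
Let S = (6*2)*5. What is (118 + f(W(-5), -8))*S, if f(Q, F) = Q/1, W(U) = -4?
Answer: 6840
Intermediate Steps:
S = 60 (S = 12*5 = 60)
f(Q, F) = Q (f(Q, F) = Q*1 = Q)
(118 + f(W(-5), -8))*S = (118 - 4)*60 = 114*60 = 6840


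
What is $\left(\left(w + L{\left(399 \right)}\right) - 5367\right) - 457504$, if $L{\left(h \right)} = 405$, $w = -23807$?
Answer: $-486273$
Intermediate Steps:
$\left(\left(w + L{\left(399 \right)}\right) - 5367\right) - 457504 = \left(\left(-23807 + 405\right) - 5367\right) - 457504 = \left(-23402 - 5367\right) - 457504 = -28769 - 457504 = -486273$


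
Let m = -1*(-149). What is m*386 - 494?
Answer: 57020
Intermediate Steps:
m = 149
m*386 - 494 = 149*386 - 494 = 57514 - 494 = 57020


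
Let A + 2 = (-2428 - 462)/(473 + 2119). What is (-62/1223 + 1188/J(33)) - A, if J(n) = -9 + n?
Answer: 83314795/1585008 ≈ 52.564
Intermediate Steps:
A = -4037/1296 (A = -2 + (-2428 - 462)/(473 + 2119) = -2 - 2890/2592 = -2 - 2890*1/2592 = -2 - 1445/1296 = -4037/1296 ≈ -3.1150)
(-62/1223 + 1188/J(33)) - A = (-62/1223 + 1188/(-9 + 33)) - 1*(-4037/1296) = (-62*1/1223 + 1188/24) + 4037/1296 = (-62/1223 + 1188*(1/24)) + 4037/1296 = (-62/1223 + 99/2) + 4037/1296 = 120953/2446 + 4037/1296 = 83314795/1585008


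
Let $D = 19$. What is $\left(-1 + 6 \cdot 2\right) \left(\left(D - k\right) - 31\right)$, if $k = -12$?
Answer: $0$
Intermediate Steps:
$\left(-1 + 6 \cdot 2\right) \left(\left(D - k\right) - 31\right) = \left(-1 + 6 \cdot 2\right) \left(\left(19 - -12\right) - 31\right) = \left(-1 + 12\right) \left(\left(19 + 12\right) - 31\right) = 11 \left(31 - 31\right) = 11 \cdot 0 = 0$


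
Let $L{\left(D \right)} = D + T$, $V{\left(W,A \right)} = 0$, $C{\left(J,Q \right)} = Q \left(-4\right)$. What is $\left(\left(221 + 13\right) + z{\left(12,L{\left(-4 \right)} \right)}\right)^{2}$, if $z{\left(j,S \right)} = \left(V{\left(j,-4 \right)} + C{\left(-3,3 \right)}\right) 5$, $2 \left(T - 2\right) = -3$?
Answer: $30276$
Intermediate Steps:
$C{\left(J,Q \right)} = - 4 Q$
$T = \frac{1}{2}$ ($T = 2 + \frac{1}{2} \left(-3\right) = 2 - \frac{3}{2} = \frac{1}{2} \approx 0.5$)
$L{\left(D \right)} = \frac{1}{2} + D$ ($L{\left(D \right)} = D + \frac{1}{2} = \frac{1}{2} + D$)
$z{\left(j,S \right)} = -60$ ($z{\left(j,S \right)} = \left(0 - 12\right) 5 = \left(-12\right) 5 = -60$)
$\left(\left(221 + 13\right) + z{\left(12,L{\left(-4 \right)} \right)}\right)^{2} = \left(\left(221 + 13\right) - 60\right)^{2} = \left(234 - 60\right)^{2} = 174^{2} = 30276$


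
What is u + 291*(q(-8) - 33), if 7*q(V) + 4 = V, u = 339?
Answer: -68340/7 ≈ -9762.9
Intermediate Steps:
q(V) = -4/7 + V/7
u + 291*(q(-8) - 33) = 339 + 291*((-4/7 + (⅐)*(-8)) - 33) = 339 + 291*((-4/7 - 8/7) - 33) = 339 + 291*(-12/7 - 33) = 339 + 291*(-243/7) = 339 - 70713/7 = -68340/7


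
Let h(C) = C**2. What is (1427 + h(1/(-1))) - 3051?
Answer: -1623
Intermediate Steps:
(1427 + h(1/(-1))) - 3051 = (1427 + (1/(-1))**2) - 3051 = (1427 + (-1)**2) - 3051 = (1427 + 1) - 3051 = 1428 - 3051 = -1623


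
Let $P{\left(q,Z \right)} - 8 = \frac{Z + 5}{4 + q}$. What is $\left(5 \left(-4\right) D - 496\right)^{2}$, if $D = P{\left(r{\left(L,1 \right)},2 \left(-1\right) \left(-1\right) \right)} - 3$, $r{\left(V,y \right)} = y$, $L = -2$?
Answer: $389376$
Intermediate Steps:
$P{\left(q,Z \right)} = 8 + \frac{5 + Z}{4 + q}$ ($P{\left(q,Z \right)} = 8 + \frac{Z + 5}{4 + q} = 8 + \frac{5 + Z}{4 + q}$)
$D = \frac{32}{5}$ ($D = \frac{37 + 2 \left(-1\right) \left(-1\right) + 8 \cdot 1}{4 + 1} - 3 = \frac{37 - -2 + 8}{5} - 3 = \frac{37 + 2 + 8}{5} - 3 = \frac{1}{5} \cdot 47 - 3 = \frac{47}{5} - 3 = \frac{32}{5} \approx 6.4$)
$\left(5 \left(-4\right) D - 496\right)^{2} = \left(5 \left(-4\right) \frac{32}{5} - 496\right)^{2} = \left(\left(-20\right) \frac{32}{5} - 496\right)^{2} = \left(-128 - 496\right)^{2} = \left(-624\right)^{2} = 389376$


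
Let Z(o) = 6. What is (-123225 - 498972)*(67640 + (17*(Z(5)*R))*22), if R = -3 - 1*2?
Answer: -35104354740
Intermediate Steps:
R = -5 (R = -3 - 2 = -5)
(-123225 - 498972)*(67640 + (17*(Z(5)*R))*22) = (-123225 - 498972)*(67640 + (17*(6*(-5)))*22) = -622197*(67640 + (17*(-30))*22) = -622197*(67640 - 510*22) = -622197*(67640 - 11220) = -622197*56420 = -35104354740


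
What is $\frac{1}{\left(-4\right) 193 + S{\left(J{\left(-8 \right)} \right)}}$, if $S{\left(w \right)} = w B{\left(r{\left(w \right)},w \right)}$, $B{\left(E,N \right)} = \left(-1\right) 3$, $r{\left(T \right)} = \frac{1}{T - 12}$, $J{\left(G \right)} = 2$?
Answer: $- \frac{1}{778} \approx -0.0012853$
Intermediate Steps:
$r{\left(T \right)} = \frac{1}{-12 + T}$ ($r{\left(T \right)} = \frac{1}{T - 12} = \frac{1}{-12 + T}$)
$B{\left(E,N \right)} = -3$
$S{\left(w \right)} = - 3 w$ ($S{\left(w \right)} = w \left(-3\right) = - 3 w$)
$\frac{1}{\left(-4\right) 193 + S{\left(J{\left(-8 \right)} \right)}} = \frac{1}{\left(-4\right) 193 - 6} = \frac{1}{-772 - 6} = \frac{1}{-778} = - \frac{1}{778}$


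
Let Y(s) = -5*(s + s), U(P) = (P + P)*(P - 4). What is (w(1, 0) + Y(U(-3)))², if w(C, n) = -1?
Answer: 177241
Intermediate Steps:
U(P) = 2*P*(-4 + P) (U(P) = (2*P)*(-4 + P) = 2*P*(-4 + P))
Y(s) = -10*s
(w(1, 0) + Y(U(-3)))² = (-1 - 20*(-3)*(-4 - 3))² = (-1 - 20*(-3)*(-7))² = (-1 - 10*42)² = (-1 - 420)² = (-421)² = 177241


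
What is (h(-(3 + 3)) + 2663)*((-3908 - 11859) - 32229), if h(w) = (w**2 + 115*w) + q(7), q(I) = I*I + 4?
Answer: -98967752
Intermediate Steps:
q(I) = 4 + I**2 (q(I) = I**2 + 4 = 4 + I**2)
h(w) = 53 + w**2 + 115*w (h(w) = (w**2 + 115*w) + (4 + 7**2) = (w**2 + 115*w) + (4 + 49) = (w**2 + 115*w) + 53 = 53 + w**2 + 115*w)
(h(-(3 + 3)) + 2663)*((-3908 - 11859) - 32229) = ((53 + (-(3 + 3))**2 + 115*(-(3 + 3))) + 2663)*((-3908 - 11859) - 32229) = ((53 + (-1*6)**2 + 115*(-1*6)) + 2663)*(-15767 - 32229) = ((53 + (-6)**2 + 115*(-6)) + 2663)*(-47996) = ((53 + 36 - 690) + 2663)*(-47996) = (-601 + 2663)*(-47996) = 2062*(-47996) = -98967752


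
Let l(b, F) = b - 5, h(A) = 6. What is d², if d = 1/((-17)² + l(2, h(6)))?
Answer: 1/81796 ≈ 1.2226e-5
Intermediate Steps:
l(b, F) = -5 + b
d = 1/286 (d = 1/((-17)² + (-5 + 2)) = 1/(289 - 3) = 1/286 ≈ 0.0034965)
d² = (1/286)² = 1/81796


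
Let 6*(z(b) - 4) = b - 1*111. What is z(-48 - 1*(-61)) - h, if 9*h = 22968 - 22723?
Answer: -356/9 ≈ -39.556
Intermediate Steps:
z(b) = -29/2 + b/6 (z(b) = 4 + (b - 1*111)/6 = 4 + (b - 111)/6 = 4 + (-111 + b)/6 = 4 + (-37/2 + b/6) = -29/2 + b/6)
h = 245/9 (h = (22968 - 22723)/9 = (⅑)*245 = 245/9 ≈ 27.222)
z(-48 - 1*(-61)) - h = (-29/2 + (-48 - 1*(-61))/6) - 1*245/9 = (-29/2 + (-48 + 61)/6) - 245/9 = (-29/2 + (⅙)*13) - 245/9 = (-29/2 + 13/6) - 245/9 = -37/3 - 245/9 = -356/9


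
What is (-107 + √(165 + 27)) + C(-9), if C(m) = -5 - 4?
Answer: -116 + 8*√3 ≈ -102.14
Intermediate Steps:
C(m) = -9
(-107 + √(165 + 27)) + C(-9) = (-107 + √(165 + 27)) - 9 = (-107 + √192) - 9 = (-107 + 8*√3) - 9 = -116 + 8*√3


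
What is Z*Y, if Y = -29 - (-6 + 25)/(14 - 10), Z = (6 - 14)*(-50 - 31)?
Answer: -21870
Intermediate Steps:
Z = 648 (Z = -8*(-81) = 648)
Y = -135/4 (Y = -29 - 19/4 = -135/4 ≈ -33.750)
Z*Y = 648*(-135/4) = -21870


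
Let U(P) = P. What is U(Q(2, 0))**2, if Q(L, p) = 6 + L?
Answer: 64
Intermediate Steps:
U(Q(2, 0))**2 = (6 + 2)**2 = 8**2 = 64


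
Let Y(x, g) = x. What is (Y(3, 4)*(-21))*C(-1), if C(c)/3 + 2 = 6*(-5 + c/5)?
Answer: 31374/5 ≈ 6274.8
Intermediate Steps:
C(c) = -96 + 18*c/5 (C(c) = -6 + 3*(6*(-5 + c/5)) = -6 + 3*(-30 + 6*c/5) = -6 + (-90 + 18*c/5) = -96 + 18*c/5)
(Y(3, 4)*(-21))*C(-1) = (3*(-21))*(-96 + (18/5)*(-1)) = -63*(-96 - 18/5) = -63*(-498/5) = 31374/5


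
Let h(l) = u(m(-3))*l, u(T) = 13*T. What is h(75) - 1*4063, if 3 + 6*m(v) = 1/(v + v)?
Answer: -54931/12 ≈ -4577.6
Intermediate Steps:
m(v) = -½ + 1/(12*v) (m(v) = -½ + 1/(6*(v + v)) = -½ + 1/(6*((2*v))) = -½ + (1/(2*v))/6 = -½ + 1/(12*v))
h(l) = -247*l/36 (h(l) = (13*((1/12)*(1 - 6*(-3))/(-3)))*l = (13*((1/12)*(-⅓)*(1 + 18)))*l = (13*((1/12)*(-⅓)*19))*l = (13*(-19/36))*l = -247*l/36)
h(75) - 1*4063 = -247/36*75 - 1*4063 = -6175/12 - 4063 = -54931/12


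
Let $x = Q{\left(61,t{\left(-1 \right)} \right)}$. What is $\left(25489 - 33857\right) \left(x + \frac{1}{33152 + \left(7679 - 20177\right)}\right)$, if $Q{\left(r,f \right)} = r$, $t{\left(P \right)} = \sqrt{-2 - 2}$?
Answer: $- \frac{5271400680}{10327} \approx -5.1045 \cdot 10^{5}$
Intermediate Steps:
$t{\left(P \right)} = 2 i$ ($t{\left(P \right)} = \sqrt{-4} = 2 i$)
$x = 61$
$\left(25489 - 33857\right) \left(x + \frac{1}{33152 + \left(7679 - 20177\right)}\right) = \left(25489 - 33857\right) \left(61 + \frac{1}{33152 + \left(7679 - 20177\right)}\right) = - 8368 \left(61 + \frac{1}{33152 - 12498}\right) = - 8368 \left(61 + \frac{1}{20654}\right) = \left(-8368\right) \frac{1259895}{20654} = - \frac{5271400680}{10327}$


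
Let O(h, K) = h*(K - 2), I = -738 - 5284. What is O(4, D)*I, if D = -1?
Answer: 72264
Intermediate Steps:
I = -6022
O(h, K) = h*(-2 + K)
O(4, D)*I = (4*(-2 - 1))*(-6022) = (4*(-3))*(-6022) = -12*(-6022) = 72264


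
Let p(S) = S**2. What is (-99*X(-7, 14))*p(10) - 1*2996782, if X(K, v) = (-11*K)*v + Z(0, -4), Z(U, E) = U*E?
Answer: -13668982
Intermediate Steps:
Z(U, E) = E*U
X(K, v) = -11*K*v (X(K, v) = (-11*K)*v - 4*0 = -11*K*v + 0 = -11*K*v)
(-99*X(-7, 14))*p(10) - 1*2996782 = -(-1089)*(-7)*14*10**2 - 1*2996782 = -99*1078*100 - 2996782 = -106722*100 - 2996782 = -10672200 - 2996782 = -13668982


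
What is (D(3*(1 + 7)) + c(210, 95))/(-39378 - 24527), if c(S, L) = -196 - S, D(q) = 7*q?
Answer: 238/63905 ≈ 0.0037243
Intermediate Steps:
(D(3*(1 + 7)) + c(210, 95))/(-39378 - 24527) = (7*(3*(1 + 7)) + (-196 - 1*210))/(-39378 - 24527) = (7*(3*8) + (-196 - 210))/(-63905) = (7*24 - 406)*(-1/63905) = (168 - 406)*(-1/63905) = -238*(-1/63905) = 238/63905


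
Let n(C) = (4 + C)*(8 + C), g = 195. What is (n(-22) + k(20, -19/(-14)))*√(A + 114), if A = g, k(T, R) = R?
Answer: 3547*√309/14 ≈ 4453.6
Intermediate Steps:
A = 195
(n(-22) + k(20, -19/(-14)))*√(A + 114) = ((32 + (-22)² + 12*(-22)) - 19/(-14))*√(195 + 114) = ((32 + 484 - 264) - 19*(-1/14))*√309 = (252 + 19/14)*√309 = 3547*√309/14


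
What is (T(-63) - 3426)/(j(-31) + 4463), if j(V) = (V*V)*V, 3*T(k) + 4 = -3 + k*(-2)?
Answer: 10159/75984 ≈ 0.13370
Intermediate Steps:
T(k) = -7/3 - 2*k/3 (T(k) = -4/3 + (-3 + k*(-2))/3 = -4/3 + (-3 - 2*k)/3 = -4/3 + (-1 - 2*k/3) = -7/3 - 2*k/3)
j(V) = V³ (j(V) = V²*V = V³)
(T(-63) - 3426)/(j(-31) + 4463) = ((-7/3 - ⅔*(-63)) - 3426)/((-31)³ + 4463) = ((-7/3 + 42) - 3426)/(-29791 + 4463) = (119/3 - 3426)/(-25328) = -10159/3*(-1/25328) = 10159/75984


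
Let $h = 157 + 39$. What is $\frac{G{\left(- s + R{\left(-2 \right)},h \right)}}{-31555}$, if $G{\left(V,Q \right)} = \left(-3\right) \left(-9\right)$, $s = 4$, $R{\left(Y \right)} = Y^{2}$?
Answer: $- \frac{27}{31555} \approx -0.00085565$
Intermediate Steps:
$h = 196$
$G{\left(V,Q \right)} = 27$
$\frac{G{\left(- s + R{\left(-2 \right)},h \right)}}{-31555} = \frac{27}{-31555} = 27 \left(- \frac{1}{31555}\right) = - \frac{27}{31555}$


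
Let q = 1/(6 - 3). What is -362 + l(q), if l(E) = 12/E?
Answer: -326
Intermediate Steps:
q = ⅓ (q = 1/3 = ⅓ ≈ 0.33333)
-362 + l(q) = -362 + 12/(⅓) = -362 + 12*3 = -362 + 36 = -326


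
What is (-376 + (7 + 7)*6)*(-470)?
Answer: 137240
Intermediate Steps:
(-376 + (7 + 7)*6)*(-470) = (-376 + 14*6)*(-470) = (-376 + 84)*(-470) = -292*(-470) = 137240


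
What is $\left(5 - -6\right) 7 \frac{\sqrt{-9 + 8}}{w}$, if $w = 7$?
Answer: $11 i \approx 11.0 i$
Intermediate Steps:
$\left(5 - -6\right) 7 \frac{\sqrt{-9 + 8}}{w} = \left(5 - -6\right) 7 \frac{\sqrt{-9 + 8}}{7} = \left(5 + 6\right) 7 \sqrt{-1} \cdot \frac{1}{7} = 11 \cdot 7 i \frac{1}{7} = 77 \frac{i}{7} = 11 i$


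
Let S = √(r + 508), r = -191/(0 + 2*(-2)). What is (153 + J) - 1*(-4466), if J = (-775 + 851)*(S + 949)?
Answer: 76743 + 114*√247 ≈ 78535.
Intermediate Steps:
r = 191/4 (r = -191/(0 - 4) = -191/(-4) = -191*(-¼) = 191/4 ≈ 47.750)
S = 3*√247/2 (S = √(191/4 + 508) = √(2223/4) = 3*√247/2 ≈ 23.574)
J = 72124 + 114*√247 (J = (-775 + 851)*(3*√247/2 + 949) = 76*(949 + 3*√247/2) = 72124 + 114*√247 ≈ 73916.)
(153 + J) - 1*(-4466) = (153 + (72124 + 114*√247)) - 1*(-4466) = (72277 + 114*√247) + 4466 = 76743 + 114*√247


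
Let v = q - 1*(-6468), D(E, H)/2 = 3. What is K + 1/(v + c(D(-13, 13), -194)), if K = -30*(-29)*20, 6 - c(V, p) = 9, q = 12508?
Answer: 330130201/18973 ≈ 17400.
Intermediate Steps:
D(E, H) = 6 (D(E, H) = 2*3 = 6)
c(V, p) = -3 (c(V, p) = 6 - 1*9 = 6 - 9 = -3)
K = 17400 (K = 870*20 = 17400)
v = 18976 (v = 12508 - 1*(-6468) = 12508 + 6468 = 18976)
K + 1/(v + c(D(-13, 13), -194)) = 17400 + 1/(18976 - 3) = 17400 + 1/18973 = 330130201/18973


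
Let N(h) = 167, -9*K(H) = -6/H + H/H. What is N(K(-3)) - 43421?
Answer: -43254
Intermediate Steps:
K(H) = -1/9 + 2/(3*H) (K(H) = -(-6/H + H/H)/9 = -(-6/H + 1)/9 = -(1 - 6/H)/9 = -1/9 + 2/(3*H))
N(K(-3)) - 43421 = 167 - 43421 = -43254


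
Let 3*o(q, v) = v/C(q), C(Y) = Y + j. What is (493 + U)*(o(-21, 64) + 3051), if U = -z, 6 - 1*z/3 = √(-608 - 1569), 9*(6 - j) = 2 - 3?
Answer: 97052475/67 + 612963*I*√2177/67 ≈ 1.4485e+6 + 4.2686e+5*I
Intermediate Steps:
j = 55/9 (j = 6 - (2 - 3)/9 = 6 - ⅑*(-1) = 6 + ⅑ = 55/9 ≈ 6.1111)
C(Y) = 55/9 + Y (C(Y) = Y + 55/9 = 55/9 + Y)
o(q, v) = v/(3*(55/9 + q)) (o(q, v) = (v/(55/9 + q))/3 = v/(3*(55/9 + q)))
z = 18 - 3*I*√2177 (z = 18 - 3*√(-608 - 1569) = 18 - 3*I*√2177 ≈ 18.0 - 139.98*I)
U = -18 + 3*I*√2177 (U = -(18 - 3*I*√2177) = -18 + 3*I*√2177 ≈ -18.0 + 139.98*I)
(493 + U)*(o(-21, 64) + 3051) = (493 + (-18 + 3*I*√2177))*(3*64/(55 + 9*(-21)) + 3051) = (475 + 3*I*√2177)*(3*64/(55 - 189) + 3051) = (475 + 3*I*√2177)*(3*64/(-134) + 3051) = (475 + 3*I*√2177)*(3*64*(-1/134) + 3051) = (475 + 3*I*√2177)*(-96/67 + 3051) = (475 + 3*I*√2177)*(204321/67) = 97052475/67 + 612963*I*√2177/67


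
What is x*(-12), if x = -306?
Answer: 3672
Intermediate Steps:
x*(-12) = -306*(-12) = 3672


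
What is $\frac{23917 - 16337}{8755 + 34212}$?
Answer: $\frac{7580}{42967} \approx 0.17641$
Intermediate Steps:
$\frac{23917 - 16337}{8755 + 34212} = \frac{7580}{42967}$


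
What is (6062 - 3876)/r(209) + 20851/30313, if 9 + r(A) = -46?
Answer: -65117413/1667215 ≈ -39.058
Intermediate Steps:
r(A) = -55 (r(A) = -9 - 46 = -55)
(6062 - 3876)/r(209) + 20851/30313 = (6062 - 3876)/(-55) + 20851/30313 = 2186*(-1/55) + 20851*(1/30313) = -2186/55 + 20851/30313 = -65117413/1667215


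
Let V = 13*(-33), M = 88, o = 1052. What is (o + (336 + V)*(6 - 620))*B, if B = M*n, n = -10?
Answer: -51175520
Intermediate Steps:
V = -429
B = -880 (B = 88*(-10) = -880)
(o + (336 + V)*(6 - 620))*B = (1052 + (336 - 429)*(6 - 620))*(-880) = (1052 - 93*(-614))*(-880) = (1052 + 57102)*(-880) = 58154*(-880) = -51175520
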